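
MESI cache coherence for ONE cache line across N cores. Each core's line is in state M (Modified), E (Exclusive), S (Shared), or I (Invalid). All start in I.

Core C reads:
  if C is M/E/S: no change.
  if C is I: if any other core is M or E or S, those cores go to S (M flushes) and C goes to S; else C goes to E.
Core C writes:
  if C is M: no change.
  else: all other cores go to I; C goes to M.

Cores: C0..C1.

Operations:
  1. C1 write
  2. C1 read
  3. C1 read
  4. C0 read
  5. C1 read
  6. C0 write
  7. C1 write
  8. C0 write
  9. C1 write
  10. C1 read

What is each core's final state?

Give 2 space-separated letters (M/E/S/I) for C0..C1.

Answer: I M

Derivation:
Op 1: C1 write [C1 write: invalidate none -> C1=M] -> [I,M]
Op 2: C1 read [C1 read: already in M, no change] -> [I,M]
Op 3: C1 read [C1 read: already in M, no change] -> [I,M]
Op 4: C0 read [C0 read from I: others=['C1=M'] -> C0=S, others downsized to S] -> [S,S]
Op 5: C1 read [C1 read: already in S, no change] -> [S,S]
Op 6: C0 write [C0 write: invalidate ['C1=S'] -> C0=M] -> [M,I]
Op 7: C1 write [C1 write: invalidate ['C0=M'] -> C1=M] -> [I,M]
Op 8: C0 write [C0 write: invalidate ['C1=M'] -> C0=M] -> [M,I]
Op 9: C1 write [C1 write: invalidate ['C0=M'] -> C1=M] -> [I,M]
Op 10: C1 read [C1 read: already in M, no change] -> [I,M]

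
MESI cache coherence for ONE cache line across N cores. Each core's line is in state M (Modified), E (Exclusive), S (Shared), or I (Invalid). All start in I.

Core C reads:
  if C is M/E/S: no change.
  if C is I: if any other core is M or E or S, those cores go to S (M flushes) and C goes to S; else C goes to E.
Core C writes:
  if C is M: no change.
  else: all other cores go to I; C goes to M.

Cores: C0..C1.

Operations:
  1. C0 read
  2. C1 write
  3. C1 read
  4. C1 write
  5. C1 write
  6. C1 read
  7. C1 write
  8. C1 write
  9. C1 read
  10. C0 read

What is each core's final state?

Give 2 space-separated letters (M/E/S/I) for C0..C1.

Op 1: C0 read [C0 read from I: no other sharers -> C0=E (exclusive)] -> [E,I]
Op 2: C1 write [C1 write: invalidate ['C0=E'] -> C1=M] -> [I,M]
Op 3: C1 read [C1 read: already in M, no change] -> [I,M]
Op 4: C1 write [C1 write: already M (modified), no change] -> [I,M]
Op 5: C1 write [C1 write: already M (modified), no change] -> [I,M]
Op 6: C1 read [C1 read: already in M, no change] -> [I,M]
Op 7: C1 write [C1 write: already M (modified), no change] -> [I,M]
Op 8: C1 write [C1 write: already M (modified), no change] -> [I,M]
Op 9: C1 read [C1 read: already in M, no change] -> [I,M]
Op 10: C0 read [C0 read from I: others=['C1=M'] -> C0=S, others downsized to S] -> [S,S]

Answer: S S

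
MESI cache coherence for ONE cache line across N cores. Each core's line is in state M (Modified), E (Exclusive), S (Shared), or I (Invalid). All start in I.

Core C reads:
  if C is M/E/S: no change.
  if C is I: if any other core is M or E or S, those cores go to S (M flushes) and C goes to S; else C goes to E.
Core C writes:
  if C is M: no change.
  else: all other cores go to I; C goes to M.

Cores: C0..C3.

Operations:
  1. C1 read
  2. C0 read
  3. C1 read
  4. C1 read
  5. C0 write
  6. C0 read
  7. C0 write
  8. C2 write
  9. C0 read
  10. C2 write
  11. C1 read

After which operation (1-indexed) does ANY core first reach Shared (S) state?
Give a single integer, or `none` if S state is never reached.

Answer: 2

Derivation:
Op 1: C1 read [C1 read from I: no other sharers -> C1=E (exclusive)] -> [I,E,I,I]
Op 2: C0 read [C0 read from I: others=['C1=E'] -> C0=S, others downsized to S] -> [S,S,I,I]
  -> First S state at op 2; remaining ops need not be traced.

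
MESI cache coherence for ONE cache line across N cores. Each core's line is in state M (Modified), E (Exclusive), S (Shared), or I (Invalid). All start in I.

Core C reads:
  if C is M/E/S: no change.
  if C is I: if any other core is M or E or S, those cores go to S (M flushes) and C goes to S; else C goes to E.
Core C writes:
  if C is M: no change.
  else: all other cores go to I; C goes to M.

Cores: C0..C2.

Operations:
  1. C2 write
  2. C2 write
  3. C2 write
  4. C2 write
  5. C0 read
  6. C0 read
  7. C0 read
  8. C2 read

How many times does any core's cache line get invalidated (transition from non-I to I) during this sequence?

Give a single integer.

Op 1: C2 write [C2 write: invalidate none -> C2=M] -> [I,I,M] (invalidations this op: 0; running total: 0)
Op 2: C2 write [C2 write: already M (modified), no change] -> [I,I,M] (invalidations this op: 0; running total: 0)
Op 3: C2 write [C2 write: already M (modified), no change] -> [I,I,M] (invalidations this op: 0; running total: 0)
Op 4: C2 write [C2 write: already M (modified), no change] -> [I,I,M] (invalidations this op: 0; running total: 0)
Op 5: C0 read [C0 read from I: others=['C2=M'] -> C0=S, others downsized to S] -> [S,I,S] (invalidations this op: 0; running total: 0)
Op 6: C0 read [C0 read: already in S, no change] -> [S,I,S] (invalidations this op: 0; running total: 0)
Op 7: C0 read [C0 read: already in S, no change] -> [S,I,S] (invalidations this op: 0; running total: 0)
Op 8: C2 read [C2 read: already in S, no change] -> [S,I,S] (invalidations this op: 0; running total: 0)

Answer: 0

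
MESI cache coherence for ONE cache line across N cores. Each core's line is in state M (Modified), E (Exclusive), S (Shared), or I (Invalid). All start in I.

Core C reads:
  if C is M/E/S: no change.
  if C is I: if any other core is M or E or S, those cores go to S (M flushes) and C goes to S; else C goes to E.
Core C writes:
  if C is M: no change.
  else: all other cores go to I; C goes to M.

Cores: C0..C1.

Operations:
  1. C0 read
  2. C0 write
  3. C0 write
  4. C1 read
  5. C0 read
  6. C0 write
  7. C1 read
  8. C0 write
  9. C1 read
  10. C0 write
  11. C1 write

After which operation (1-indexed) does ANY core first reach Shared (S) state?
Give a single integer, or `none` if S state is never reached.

Answer: 4

Derivation:
Op 1: C0 read [C0 read from I: no other sharers -> C0=E (exclusive)] -> [E,I]
Op 2: C0 write [C0 write: invalidate none -> C0=M] -> [M,I]
Op 3: C0 write [C0 write: already M (modified), no change] -> [M,I]
Op 4: C1 read [C1 read from I: others=['C0=M'] -> C1=S, others downsized to S] -> [S,S]
  -> First S state at op 4; remaining ops need not be traced.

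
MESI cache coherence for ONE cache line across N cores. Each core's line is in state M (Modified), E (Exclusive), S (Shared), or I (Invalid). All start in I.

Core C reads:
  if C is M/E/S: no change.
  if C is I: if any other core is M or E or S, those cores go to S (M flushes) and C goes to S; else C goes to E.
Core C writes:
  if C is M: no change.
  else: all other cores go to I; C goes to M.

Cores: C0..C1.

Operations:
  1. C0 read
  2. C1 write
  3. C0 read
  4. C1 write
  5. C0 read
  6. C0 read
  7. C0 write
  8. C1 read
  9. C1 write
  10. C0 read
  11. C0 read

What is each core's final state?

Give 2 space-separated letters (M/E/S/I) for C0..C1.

Op 1: C0 read [C0 read from I: no other sharers -> C0=E (exclusive)] -> [E,I]
Op 2: C1 write [C1 write: invalidate ['C0=E'] -> C1=M] -> [I,M]
Op 3: C0 read [C0 read from I: others=['C1=M'] -> C0=S, others downsized to S] -> [S,S]
Op 4: C1 write [C1 write: invalidate ['C0=S'] -> C1=M] -> [I,M]
Op 5: C0 read [C0 read from I: others=['C1=M'] -> C0=S, others downsized to S] -> [S,S]
Op 6: C0 read [C0 read: already in S, no change] -> [S,S]
Op 7: C0 write [C0 write: invalidate ['C1=S'] -> C0=M] -> [M,I]
Op 8: C1 read [C1 read from I: others=['C0=M'] -> C1=S, others downsized to S] -> [S,S]
Op 9: C1 write [C1 write: invalidate ['C0=S'] -> C1=M] -> [I,M]
Op 10: C0 read [C0 read from I: others=['C1=M'] -> C0=S, others downsized to S] -> [S,S]
Op 11: C0 read [C0 read: already in S, no change] -> [S,S]

Answer: S S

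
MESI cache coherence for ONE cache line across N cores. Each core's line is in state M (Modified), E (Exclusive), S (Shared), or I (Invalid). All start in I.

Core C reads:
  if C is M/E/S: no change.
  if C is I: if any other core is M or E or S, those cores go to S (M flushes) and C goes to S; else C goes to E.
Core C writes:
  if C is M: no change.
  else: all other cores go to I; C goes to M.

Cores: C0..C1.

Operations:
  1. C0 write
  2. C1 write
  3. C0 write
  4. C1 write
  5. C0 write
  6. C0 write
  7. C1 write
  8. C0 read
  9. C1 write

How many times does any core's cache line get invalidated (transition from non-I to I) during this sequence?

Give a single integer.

Answer: 6

Derivation:
Op 1: C0 write [C0 write: invalidate none -> C0=M] -> [M,I] (invalidations this op: 0; running total: 0)
Op 2: C1 write [C1 write: invalidate ['C0=M'] -> C1=M] -> [I,M] (invalidations this op: 1; running total: 1)
Op 3: C0 write [C0 write: invalidate ['C1=M'] -> C0=M] -> [M,I] (invalidations this op: 1; running total: 2)
Op 4: C1 write [C1 write: invalidate ['C0=M'] -> C1=M] -> [I,M] (invalidations this op: 1; running total: 3)
Op 5: C0 write [C0 write: invalidate ['C1=M'] -> C0=M] -> [M,I] (invalidations this op: 1; running total: 4)
Op 6: C0 write [C0 write: already M (modified), no change] -> [M,I] (invalidations this op: 0; running total: 4)
Op 7: C1 write [C1 write: invalidate ['C0=M'] -> C1=M] -> [I,M] (invalidations this op: 1; running total: 5)
Op 8: C0 read [C0 read from I: others=['C1=M'] -> C0=S, others downsized to S] -> [S,S] (invalidations this op: 0; running total: 5)
Op 9: C1 write [C1 write: invalidate ['C0=S'] -> C1=M] -> [I,M] (invalidations this op: 1; running total: 6)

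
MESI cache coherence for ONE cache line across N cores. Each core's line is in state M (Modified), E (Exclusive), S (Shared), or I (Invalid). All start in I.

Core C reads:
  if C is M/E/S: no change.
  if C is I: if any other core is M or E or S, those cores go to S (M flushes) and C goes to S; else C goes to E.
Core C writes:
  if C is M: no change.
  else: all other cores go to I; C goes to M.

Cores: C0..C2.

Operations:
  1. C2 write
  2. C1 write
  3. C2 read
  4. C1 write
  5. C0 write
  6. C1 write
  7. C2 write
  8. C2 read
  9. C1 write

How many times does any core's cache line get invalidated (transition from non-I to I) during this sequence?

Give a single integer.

Op 1: C2 write [C2 write: invalidate none -> C2=M] -> [I,I,M] (invalidations this op: 0; running total: 0)
Op 2: C1 write [C1 write: invalidate ['C2=M'] -> C1=M] -> [I,M,I] (invalidations this op: 1; running total: 1)
Op 3: C2 read [C2 read from I: others=['C1=M'] -> C2=S, others downsized to S] -> [I,S,S] (invalidations this op: 0; running total: 1)
Op 4: C1 write [C1 write: invalidate ['C2=S'] -> C1=M] -> [I,M,I] (invalidations this op: 1; running total: 2)
Op 5: C0 write [C0 write: invalidate ['C1=M'] -> C0=M] -> [M,I,I] (invalidations this op: 1; running total: 3)
Op 6: C1 write [C1 write: invalidate ['C0=M'] -> C1=M] -> [I,M,I] (invalidations this op: 1; running total: 4)
Op 7: C2 write [C2 write: invalidate ['C1=M'] -> C2=M] -> [I,I,M] (invalidations this op: 1; running total: 5)
Op 8: C2 read [C2 read: already in M, no change] -> [I,I,M] (invalidations this op: 0; running total: 5)
Op 9: C1 write [C1 write: invalidate ['C2=M'] -> C1=M] -> [I,M,I] (invalidations this op: 1; running total: 6)

Answer: 6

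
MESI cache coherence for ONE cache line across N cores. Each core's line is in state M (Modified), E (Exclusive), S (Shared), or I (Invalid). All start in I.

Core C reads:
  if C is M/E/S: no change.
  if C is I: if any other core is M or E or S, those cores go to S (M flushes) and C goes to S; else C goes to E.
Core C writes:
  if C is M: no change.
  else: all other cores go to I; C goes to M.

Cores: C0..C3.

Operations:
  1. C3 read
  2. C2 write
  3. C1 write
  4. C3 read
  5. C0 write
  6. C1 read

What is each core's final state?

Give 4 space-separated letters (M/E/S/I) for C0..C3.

Op 1: C3 read [C3 read from I: no other sharers -> C3=E (exclusive)] -> [I,I,I,E]
Op 2: C2 write [C2 write: invalidate ['C3=E'] -> C2=M] -> [I,I,M,I]
Op 3: C1 write [C1 write: invalidate ['C2=M'] -> C1=M] -> [I,M,I,I]
Op 4: C3 read [C3 read from I: others=['C1=M'] -> C3=S, others downsized to S] -> [I,S,I,S]
Op 5: C0 write [C0 write: invalidate ['C1=S', 'C3=S'] -> C0=M] -> [M,I,I,I]
Op 6: C1 read [C1 read from I: others=['C0=M'] -> C1=S, others downsized to S] -> [S,S,I,I]

Answer: S S I I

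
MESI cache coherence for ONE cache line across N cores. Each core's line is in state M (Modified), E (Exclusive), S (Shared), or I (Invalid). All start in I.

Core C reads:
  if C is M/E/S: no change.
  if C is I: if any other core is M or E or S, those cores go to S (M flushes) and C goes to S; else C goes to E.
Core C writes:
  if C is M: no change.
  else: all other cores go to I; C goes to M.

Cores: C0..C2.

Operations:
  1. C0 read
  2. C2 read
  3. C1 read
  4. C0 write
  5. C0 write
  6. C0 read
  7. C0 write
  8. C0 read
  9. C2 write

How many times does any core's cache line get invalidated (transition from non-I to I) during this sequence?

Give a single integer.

Op 1: C0 read [C0 read from I: no other sharers -> C0=E (exclusive)] -> [E,I,I] (invalidations this op: 0; running total: 0)
Op 2: C2 read [C2 read from I: others=['C0=E'] -> C2=S, others downsized to S] -> [S,I,S] (invalidations this op: 0; running total: 0)
Op 3: C1 read [C1 read from I: others=['C0=S', 'C2=S'] -> C1=S, others downsized to S] -> [S,S,S] (invalidations this op: 0; running total: 0)
Op 4: C0 write [C0 write: invalidate ['C1=S', 'C2=S'] -> C0=M] -> [M,I,I] (invalidations this op: 2; running total: 2)
Op 5: C0 write [C0 write: already M (modified), no change] -> [M,I,I] (invalidations this op: 0; running total: 2)
Op 6: C0 read [C0 read: already in M, no change] -> [M,I,I] (invalidations this op: 0; running total: 2)
Op 7: C0 write [C0 write: already M (modified), no change] -> [M,I,I] (invalidations this op: 0; running total: 2)
Op 8: C0 read [C0 read: already in M, no change] -> [M,I,I] (invalidations this op: 0; running total: 2)
Op 9: C2 write [C2 write: invalidate ['C0=M'] -> C2=M] -> [I,I,M] (invalidations this op: 1; running total: 3)

Answer: 3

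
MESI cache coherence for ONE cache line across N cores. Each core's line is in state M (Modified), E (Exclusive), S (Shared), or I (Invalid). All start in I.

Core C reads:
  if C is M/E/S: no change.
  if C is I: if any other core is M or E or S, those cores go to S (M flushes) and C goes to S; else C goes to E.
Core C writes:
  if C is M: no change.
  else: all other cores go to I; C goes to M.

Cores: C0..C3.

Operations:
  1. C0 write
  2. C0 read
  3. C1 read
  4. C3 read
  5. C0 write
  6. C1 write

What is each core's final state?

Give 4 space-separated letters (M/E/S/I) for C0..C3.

Answer: I M I I

Derivation:
Op 1: C0 write [C0 write: invalidate none -> C0=M] -> [M,I,I,I]
Op 2: C0 read [C0 read: already in M, no change] -> [M,I,I,I]
Op 3: C1 read [C1 read from I: others=['C0=M'] -> C1=S, others downsized to S] -> [S,S,I,I]
Op 4: C3 read [C3 read from I: others=['C0=S', 'C1=S'] -> C3=S, others downsized to S] -> [S,S,I,S]
Op 5: C0 write [C0 write: invalidate ['C1=S', 'C3=S'] -> C0=M] -> [M,I,I,I]
Op 6: C1 write [C1 write: invalidate ['C0=M'] -> C1=M] -> [I,M,I,I]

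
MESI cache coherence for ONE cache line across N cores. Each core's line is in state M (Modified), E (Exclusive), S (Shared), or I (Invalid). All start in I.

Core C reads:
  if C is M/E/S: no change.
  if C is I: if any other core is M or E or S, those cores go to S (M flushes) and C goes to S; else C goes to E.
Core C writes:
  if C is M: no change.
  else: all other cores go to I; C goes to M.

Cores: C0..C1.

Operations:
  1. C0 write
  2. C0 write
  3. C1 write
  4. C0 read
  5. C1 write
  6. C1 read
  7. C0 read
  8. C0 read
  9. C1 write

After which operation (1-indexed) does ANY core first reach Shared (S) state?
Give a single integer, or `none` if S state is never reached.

Answer: 4

Derivation:
Op 1: C0 write [C0 write: invalidate none -> C0=M] -> [M,I]
Op 2: C0 write [C0 write: already M (modified), no change] -> [M,I]
Op 3: C1 write [C1 write: invalidate ['C0=M'] -> C1=M] -> [I,M]
Op 4: C0 read [C0 read from I: others=['C1=M'] -> C0=S, others downsized to S] -> [S,S]
  -> First S state at op 4; remaining ops need not be traced.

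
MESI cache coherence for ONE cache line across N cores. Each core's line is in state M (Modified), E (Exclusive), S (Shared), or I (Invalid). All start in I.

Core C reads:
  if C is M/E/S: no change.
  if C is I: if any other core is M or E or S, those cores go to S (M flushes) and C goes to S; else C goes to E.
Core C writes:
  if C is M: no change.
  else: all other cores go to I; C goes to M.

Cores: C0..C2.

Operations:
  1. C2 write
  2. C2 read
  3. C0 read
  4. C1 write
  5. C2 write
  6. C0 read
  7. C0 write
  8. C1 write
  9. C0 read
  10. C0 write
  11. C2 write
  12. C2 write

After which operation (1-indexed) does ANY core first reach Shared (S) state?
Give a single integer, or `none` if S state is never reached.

Answer: 3

Derivation:
Op 1: C2 write [C2 write: invalidate none -> C2=M] -> [I,I,M]
Op 2: C2 read [C2 read: already in M, no change] -> [I,I,M]
Op 3: C0 read [C0 read from I: others=['C2=M'] -> C0=S, others downsized to S] -> [S,I,S]
  -> First S state at op 3; remaining ops need not be traced.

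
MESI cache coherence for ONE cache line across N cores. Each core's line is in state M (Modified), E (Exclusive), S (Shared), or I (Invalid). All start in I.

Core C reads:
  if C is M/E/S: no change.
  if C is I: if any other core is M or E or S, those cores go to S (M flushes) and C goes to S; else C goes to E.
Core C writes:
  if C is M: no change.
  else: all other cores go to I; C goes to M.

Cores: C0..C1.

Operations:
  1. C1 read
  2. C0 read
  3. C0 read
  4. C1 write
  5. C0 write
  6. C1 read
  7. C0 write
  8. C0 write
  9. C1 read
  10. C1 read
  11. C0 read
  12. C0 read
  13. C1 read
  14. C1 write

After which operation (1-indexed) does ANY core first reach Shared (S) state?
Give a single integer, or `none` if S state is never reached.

Op 1: C1 read [C1 read from I: no other sharers -> C1=E (exclusive)] -> [I,E]
Op 2: C0 read [C0 read from I: others=['C1=E'] -> C0=S, others downsized to S] -> [S,S]
  -> First S state at op 2; remaining ops need not be traced.

Answer: 2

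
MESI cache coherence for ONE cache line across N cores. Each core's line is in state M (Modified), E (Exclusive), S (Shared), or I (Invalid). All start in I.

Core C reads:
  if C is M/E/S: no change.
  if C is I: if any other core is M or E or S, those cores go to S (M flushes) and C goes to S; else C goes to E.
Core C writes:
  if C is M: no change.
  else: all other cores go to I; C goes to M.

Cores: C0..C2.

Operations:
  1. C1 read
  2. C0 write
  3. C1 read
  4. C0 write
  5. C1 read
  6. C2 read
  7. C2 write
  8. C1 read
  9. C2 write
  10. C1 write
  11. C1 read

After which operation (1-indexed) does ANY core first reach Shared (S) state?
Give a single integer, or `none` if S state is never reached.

Answer: 3

Derivation:
Op 1: C1 read [C1 read from I: no other sharers -> C1=E (exclusive)] -> [I,E,I]
Op 2: C0 write [C0 write: invalidate ['C1=E'] -> C0=M] -> [M,I,I]
Op 3: C1 read [C1 read from I: others=['C0=M'] -> C1=S, others downsized to S] -> [S,S,I]
  -> First S state at op 3; remaining ops need not be traced.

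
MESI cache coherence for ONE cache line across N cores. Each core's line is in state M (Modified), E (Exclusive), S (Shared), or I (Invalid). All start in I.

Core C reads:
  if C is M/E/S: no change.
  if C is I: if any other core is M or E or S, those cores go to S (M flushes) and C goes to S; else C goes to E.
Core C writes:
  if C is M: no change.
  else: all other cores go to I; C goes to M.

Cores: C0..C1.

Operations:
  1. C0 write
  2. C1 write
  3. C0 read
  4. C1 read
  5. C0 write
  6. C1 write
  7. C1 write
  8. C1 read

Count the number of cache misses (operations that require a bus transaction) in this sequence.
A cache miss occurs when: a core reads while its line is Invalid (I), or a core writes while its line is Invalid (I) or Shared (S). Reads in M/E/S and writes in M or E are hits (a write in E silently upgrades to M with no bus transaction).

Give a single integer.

Answer: 5

Derivation:
Op 1: C0 write [C0 write: invalidate none -> C0=M] -> [M,I] [MISS #1: write from I]
Op 2: C1 write [C1 write: invalidate ['C0=M'] -> C1=M] -> [I,M] [MISS #2: write from I]
Op 3: C0 read [C0 read from I: others=['C1=M'] -> C0=S, others downsized to S] -> [S,S] [MISS #3: read from I]
Op 4: C1 read [C1 read: already in S, no change] -> [S,S] [hit: read from S]
Op 5: C0 write [C0 write: invalidate ['C1=S'] -> C0=M] -> [M,I] [MISS #4: write from S]
Op 6: C1 write [C1 write: invalidate ['C0=M'] -> C1=M] -> [I,M] [MISS #5: write from I]
Op 7: C1 write [C1 write: already M (modified), no change] -> [I,M] [hit: write from M]
Op 8: C1 read [C1 read: already in M, no change] -> [I,M] [hit: read from M]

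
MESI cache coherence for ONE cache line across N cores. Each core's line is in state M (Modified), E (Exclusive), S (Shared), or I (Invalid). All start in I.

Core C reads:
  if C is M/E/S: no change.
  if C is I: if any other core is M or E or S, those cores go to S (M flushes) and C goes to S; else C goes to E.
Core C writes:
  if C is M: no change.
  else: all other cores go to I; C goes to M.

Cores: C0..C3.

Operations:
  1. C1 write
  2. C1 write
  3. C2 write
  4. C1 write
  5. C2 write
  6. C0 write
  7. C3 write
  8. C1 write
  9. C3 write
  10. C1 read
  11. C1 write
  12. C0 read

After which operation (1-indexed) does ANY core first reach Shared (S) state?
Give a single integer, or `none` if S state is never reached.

Answer: 10

Derivation:
Op 1: C1 write [C1 write: invalidate none -> C1=M] -> [I,M,I,I]
Op 2: C1 write [C1 write: already M (modified), no change] -> [I,M,I,I]
Op 3: C2 write [C2 write: invalidate ['C1=M'] -> C2=M] -> [I,I,M,I]
Op 4: C1 write [C1 write: invalidate ['C2=M'] -> C1=M] -> [I,M,I,I]
Op 5: C2 write [C2 write: invalidate ['C1=M'] -> C2=M] -> [I,I,M,I]
Op 6: C0 write [C0 write: invalidate ['C2=M'] -> C0=M] -> [M,I,I,I]
Op 7: C3 write [C3 write: invalidate ['C0=M'] -> C3=M] -> [I,I,I,M]
Op 8: C1 write [C1 write: invalidate ['C3=M'] -> C1=M] -> [I,M,I,I]
Op 9: C3 write [C3 write: invalidate ['C1=M'] -> C3=M] -> [I,I,I,M]
Op 10: C1 read [C1 read from I: others=['C3=M'] -> C1=S, others downsized to S] -> [I,S,I,S]
  -> First S state at op 10; remaining ops need not be traced.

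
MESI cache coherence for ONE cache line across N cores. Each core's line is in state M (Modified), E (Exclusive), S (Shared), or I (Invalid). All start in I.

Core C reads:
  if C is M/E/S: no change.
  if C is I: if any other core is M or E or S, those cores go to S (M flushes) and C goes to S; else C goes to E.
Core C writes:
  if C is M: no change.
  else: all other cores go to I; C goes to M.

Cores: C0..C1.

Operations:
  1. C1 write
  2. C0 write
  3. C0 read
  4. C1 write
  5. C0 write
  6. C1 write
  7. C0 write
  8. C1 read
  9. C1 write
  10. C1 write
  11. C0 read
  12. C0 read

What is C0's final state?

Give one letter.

Answer: S

Derivation:
Op 1: C1 write [C1 write: invalidate none -> C1=M] -> [I,M]
Op 2: C0 write [C0 write: invalidate ['C1=M'] -> C0=M] -> [M,I]
Op 3: C0 read [C0 read: already in M, no change] -> [M,I]
Op 4: C1 write [C1 write: invalidate ['C0=M'] -> C1=M] -> [I,M]
Op 5: C0 write [C0 write: invalidate ['C1=M'] -> C0=M] -> [M,I]
Op 6: C1 write [C1 write: invalidate ['C0=M'] -> C1=M] -> [I,M]
Op 7: C0 write [C0 write: invalidate ['C1=M'] -> C0=M] -> [M,I]
Op 8: C1 read [C1 read from I: others=['C0=M'] -> C1=S, others downsized to S] -> [S,S]
Op 9: C1 write [C1 write: invalidate ['C0=S'] -> C1=M] -> [I,M]
Op 10: C1 write [C1 write: already M (modified), no change] -> [I,M]
Op 11: C0 read [C0 read from I: others=['C1=M'] -> C0=S, others downsized to S] -> [S,S]
Op 12: C0 read [C0 read: already in S, no change] -> [S,S]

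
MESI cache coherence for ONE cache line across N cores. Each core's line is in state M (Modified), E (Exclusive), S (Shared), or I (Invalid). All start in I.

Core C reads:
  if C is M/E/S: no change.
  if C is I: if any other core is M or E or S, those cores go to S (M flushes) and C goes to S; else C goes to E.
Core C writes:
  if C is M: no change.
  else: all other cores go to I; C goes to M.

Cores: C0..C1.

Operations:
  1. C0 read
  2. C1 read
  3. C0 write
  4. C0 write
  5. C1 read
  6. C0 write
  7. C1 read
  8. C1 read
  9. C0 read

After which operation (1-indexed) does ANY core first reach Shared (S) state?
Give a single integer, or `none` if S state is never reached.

Answer: 2

Derivation:
Op 1: C0 read [C0 read from I: no other sharers -> C0=E (exclusive)] -> [E,I]
Op 2: C1 read [C1 read from I: others=['C0=E'] -> C1=S, others downsized to S] -> [S,S]
  -> First S state at op 2; remaining ops need not be traced.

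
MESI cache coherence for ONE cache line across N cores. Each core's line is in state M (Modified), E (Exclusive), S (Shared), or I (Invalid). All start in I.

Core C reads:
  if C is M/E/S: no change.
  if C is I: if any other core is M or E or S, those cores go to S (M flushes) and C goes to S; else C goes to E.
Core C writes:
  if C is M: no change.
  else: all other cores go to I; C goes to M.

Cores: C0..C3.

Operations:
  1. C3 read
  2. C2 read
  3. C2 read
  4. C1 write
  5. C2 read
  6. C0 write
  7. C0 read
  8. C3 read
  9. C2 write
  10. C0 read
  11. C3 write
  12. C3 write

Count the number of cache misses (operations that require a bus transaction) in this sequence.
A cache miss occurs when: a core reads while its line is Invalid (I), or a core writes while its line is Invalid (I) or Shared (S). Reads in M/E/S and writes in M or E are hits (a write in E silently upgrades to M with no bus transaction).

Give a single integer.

Op 1: C3 read [C3 read from I: no other sharers -> C3=E (exclusive)] -> [I,I,I,E] [MISS #1: read from I]
Op 2: C2 read [C2 read from I: others=['C3=E'] -> C2=S, others downsized to S] -> [I,I,S,S] [MISS #2: read from I]
Op 3: C2 read [C2 read: already in S, no change] -> [I,I,S,S] [hit: read from S]
Op 4: C1 write [C1 write: invalidate ['C2=S', 'C3=S'] -> C1=M] -> [I,M,I,I] [MISS #3: write from I]
Op 5: C2 read [C2 read from I: others=['C1=M'] -> C2=S, others downsized to S] -> [I,S,S,I] [MISS #4: read from I]
Op 6: C0 write [C0 write: invalidate ['C1=S', 'C2=S'] -> C0=M] -> [M,I,I,I] [MISS #5: write from I]
Op 7: C0 read [C0 read: already in M, no change] -> [M,I,I,I] [hit: read from M]
Op 8: C3 read [C3 read from I: others=['C0=M'] -> C3=S, others downsized to S] -> [S,I,I,S] [MISS #6: read from I]
Op 9: C2 write [C2 write: invalidate ['C0=S', 'C3=S'] -> C2=M] -> [I,I,M,I] [MISS #7: write from I]
Op 10: C0 read [C0 read from I: others=['C2=M'] -> C0=S, others downsized to S] -> [S,I,S,I] [MISS #8: read from I]
Op 11: C3 write [C3 write: invalidate ['C0=S', 'C2=S'] -> C3=M] -> [I,I,I,M] [MISS #9: write from I]
Op 12: C3 write [C3 write: already M (modified), no change] -> [I,I,I,M] [hit: write from M]

Answer: 9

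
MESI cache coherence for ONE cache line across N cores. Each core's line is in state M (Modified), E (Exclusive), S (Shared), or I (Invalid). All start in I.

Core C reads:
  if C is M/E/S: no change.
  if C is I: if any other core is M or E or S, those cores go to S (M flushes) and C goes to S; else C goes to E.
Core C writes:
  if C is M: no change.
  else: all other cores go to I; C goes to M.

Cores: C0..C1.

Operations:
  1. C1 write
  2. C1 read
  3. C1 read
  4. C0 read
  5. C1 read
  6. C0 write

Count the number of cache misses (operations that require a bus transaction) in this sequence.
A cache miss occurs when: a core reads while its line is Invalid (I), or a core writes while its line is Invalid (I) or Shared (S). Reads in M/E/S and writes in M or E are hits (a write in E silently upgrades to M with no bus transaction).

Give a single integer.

Answer: 3

Derivation:
Op 1: C1 write [C1 write: invalidate none -> C1=M] -> [I,M] [MISS #1: write from I]
Op 2: C1 read [C1 read: already in M, no change] -> [I,M] [hit: read from M]
Op 3: C1 read [C1 read: already in M, no change] -> [I,M] [hit: read from M]
Op 4: C0 read [C0 read from I: others=['C1=M'] -> C0=S, others downsized to S] -> [S,S] [MISS #2: read from I]
Op 5: C1 read [C1 read: already in S, no change] -> [S,S] [hit: read from S]
Op 6: C0 write [C0 write: invalidate ['C1=S'] -> C0=M] -> [M,I] [MISS #3: write from S]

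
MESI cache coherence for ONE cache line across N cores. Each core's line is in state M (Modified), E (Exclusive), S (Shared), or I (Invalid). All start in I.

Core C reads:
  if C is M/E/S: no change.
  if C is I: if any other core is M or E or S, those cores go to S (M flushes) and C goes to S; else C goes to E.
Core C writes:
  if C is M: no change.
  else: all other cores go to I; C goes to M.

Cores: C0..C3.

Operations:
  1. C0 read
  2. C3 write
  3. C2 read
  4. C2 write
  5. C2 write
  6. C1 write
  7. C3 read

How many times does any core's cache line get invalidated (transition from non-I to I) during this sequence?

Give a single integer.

Answer: 3

Derivation:
Op 1: C0 read [C0 read from I: no other sharers -> C0=E (exclusive)] -> [E,I,I,I] (invalidations this op: 0; running total: 0)
Op 2: C3 write [C3 write: invalidate ['C0=E'] -> C3=M] -> [I,I,I,M] (invalidations this op: 1; running total: 1)
Op 3: C2 read [C2 read from I: others=['C3=M'] -> C2=S, others downsized to S] -> [I,I,S,S] (invalidations this op: 0; running total: 1)
Op 4: C2 write [C2 write: invalidate ['C3=S'] -> C2=M] -> [I,I,M,I] (invalidations this op: 1; running total: 2)
Op 5: C2 write [C2 write: already M (modified), no change] -> [I,I,M,I] (invalidations this op: 0; running total: 2)
Op 6: C1 write [C1 write: invalidate ['C2=M'] -> C1=M] -> [I,M,I,I] (invalidations this op: 1; running total: 3)
Op 7: C3 read [C3 read from I: others=['C1=M'] -> C3=S, others downsized to S] -> [I,S,I,S] (invalidations this op: 0; running total: 3)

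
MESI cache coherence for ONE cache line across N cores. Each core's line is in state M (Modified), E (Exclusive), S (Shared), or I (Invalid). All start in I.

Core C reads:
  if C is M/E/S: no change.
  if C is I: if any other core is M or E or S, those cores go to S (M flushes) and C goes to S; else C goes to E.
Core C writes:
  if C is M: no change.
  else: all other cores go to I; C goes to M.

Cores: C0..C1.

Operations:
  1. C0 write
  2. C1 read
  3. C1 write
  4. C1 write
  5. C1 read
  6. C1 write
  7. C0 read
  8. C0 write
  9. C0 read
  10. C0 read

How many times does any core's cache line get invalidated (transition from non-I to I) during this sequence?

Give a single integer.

Op 1: C0 write [C0 write: invalidate none -> C0=M] -> [M,I] (invalidations this op: 0; running total: 0)
Op 2: C1 read [C1 read from I: others=['C0=M'] -> C1=S, others downsized to S] -> [S,S] (invalidations this op: 0; running total: 0)
Op 3: C1 write [C1 write: invalidate ['C0=S'] -> C1=M] -> [I,M] (invalidations this op: 1; running total: 1)
Op 4: C1 write [C1 write: already M (modified), no change] -> [I,M] (invalidations this op: 0; running total: 1)
Op 5: C1 read [C1 read: already in M, no change] -> [I,M] (invalidations this op: 0; running total: 1)
Op 6: C1 write [C1 write: already M (modified), no change] -> [I,M] (invalidations this op: 0; running total: 1)
Op 7: C0 read [C0 read from I: others=['C1=M'] -> C0=S, others downsized to S] -> [S,S] (invalidations this op: 0; running total: 1)
Op 8: C0 write [C0 write: invalidate ['C1=S'] -> C0=M] -> [M,I] (invalidations this op: 1; running total: 2)
Op 9: C0 read [C0 read: already in M, no change] -> [M,I] (invalidations this op: 0; running total: 2)
Op 10: C0 read [C0 read: already in M, no change] -> [M,I] (invalidations this op: 0; running total: 2)

Answer: 2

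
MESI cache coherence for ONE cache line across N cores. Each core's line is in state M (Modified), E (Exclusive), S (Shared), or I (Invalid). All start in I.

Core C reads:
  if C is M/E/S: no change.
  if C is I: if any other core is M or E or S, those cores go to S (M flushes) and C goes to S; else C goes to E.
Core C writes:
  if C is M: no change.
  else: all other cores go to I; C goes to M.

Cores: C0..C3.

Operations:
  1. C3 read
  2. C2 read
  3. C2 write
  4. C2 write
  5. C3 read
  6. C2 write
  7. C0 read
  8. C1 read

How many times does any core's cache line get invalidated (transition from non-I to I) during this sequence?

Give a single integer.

Op 1: C3 read [C3 read from I: no other sharers -> C3=E (exclusive)] -> [I,I,I,E] (invalidations this op: 0; running total: 0)
Op 2: C2 read [C2 read from I: others=['C3=E'] -> C2=S, others downsized to S] -> [I,I,S,S] (invalidations this op: 0; running total: 0)
Op 3: C2 write [C2 write: invalidate ['C3=S'] -> C2=M] -> [I,I,M,I] (invalidations this op: 1; running total: 1)
Op 4: C2 write [C2 write: already M (modified), no change] -> [I,I,M,I] (invalidations this op: 0; running total: 1)
Op 5: C3 read [C3 read from I: others=['C2=M'] -> C3=S, others downsized to S] -> [I,I,S,S] (invalidations this op: 0; running total: 1)
Op 6: C2 write [C2 write: invalidate ['C3=S'] -> C2=M] -> [I,I,M,I] (invalidations this op: 1; running total: 2)
Op 7: C0 read [C0 read from I: others=['C2=M'] -> C0=S, others downsized to S] -> [S,I,S,I] (invalidations this op: 0; running total: 2)
Op 8: C1 read [C1 read from I: others=['C0=S', 'C2=S'] -> C1=S, others downsized to S] -> [S,S,S,I] (invalidations this op: 0; running total: 2)

Answer: 2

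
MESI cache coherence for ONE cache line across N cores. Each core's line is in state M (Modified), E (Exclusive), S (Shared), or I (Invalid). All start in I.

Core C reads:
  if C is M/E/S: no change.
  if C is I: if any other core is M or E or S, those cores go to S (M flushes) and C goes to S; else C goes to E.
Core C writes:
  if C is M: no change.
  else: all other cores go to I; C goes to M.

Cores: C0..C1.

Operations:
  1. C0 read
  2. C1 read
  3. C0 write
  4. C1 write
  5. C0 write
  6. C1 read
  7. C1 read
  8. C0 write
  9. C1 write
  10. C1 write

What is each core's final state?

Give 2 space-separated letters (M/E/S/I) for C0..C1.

Op 1: C0 read [C0 read from I: no other sharers -> C0=E (exclusive)] -> [E,I]
Op 2: C1 read [C1 read from I: others=['C0=E'] -> C1=S, others downsized to S] -> [S,S]
Op 3: C0 write [C0 write: invalidate ['C1=S'] -> C0=M] -> [M,I]
Op 4: C1 write [C1 write: invalidate ['C0=M'] -> C1=M] -> [I,M]
Op 5: C0 write [C0 write: invalidate ['C1=M'] -> C0=M] -> [M,I]
Op 6: C1 read [C1 read from I: others=['C0=M'] -> C1=S, others downsized to S] -> [S,S]
Op 7: C1 read [C1 read: already in S, no change] -> [S,S]
Op 8: C0 write [C0 write: invalidate ['C1=S'] -> C0=M] -> [M,I]
Op 9: C1 write [C1 write: invalidate ['C0=M'] -> C1=M] -> [I,M]
Op 10: C1 write [C1 write: already M (modified), no change] -> [I,M]

Answer: I M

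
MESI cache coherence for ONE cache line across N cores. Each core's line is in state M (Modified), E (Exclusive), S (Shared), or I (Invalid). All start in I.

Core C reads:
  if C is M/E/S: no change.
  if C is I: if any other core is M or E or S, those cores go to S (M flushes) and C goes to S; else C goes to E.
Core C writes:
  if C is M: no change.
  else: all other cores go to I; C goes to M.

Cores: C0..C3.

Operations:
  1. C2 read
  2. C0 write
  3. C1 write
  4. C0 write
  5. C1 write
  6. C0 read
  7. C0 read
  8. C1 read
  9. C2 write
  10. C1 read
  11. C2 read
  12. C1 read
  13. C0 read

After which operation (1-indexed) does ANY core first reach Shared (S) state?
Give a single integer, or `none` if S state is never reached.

Answer: 6

Derivation:
Op 1: C2 read [C2 read from I: no other sharers -> C2=E (exclusive)] -> [I,I,E,I]
Op 2: C0 write [C0 write: invalidate ['C2=E'] -> C0=M] -> [M,I,I,I]
Op 3: C1 write [C1 write: invalidate ['C0=M'] -> C1=M] -> [I,M,I,I]
Op 4: C0 write [C0 write: invalidate ['C1=M'] -> C0=M] -> [M,I,I,I]
Op 5: C1 write [C1 write: invalidate ['C0=M'] -> C1=M] -> [I,M,I,I]
Op 6: C0 read [C0 read from I: others=['C1=M'] -> C0=S, others downsized to S] -> [S,S,I,I]
  -> First S state at op 6; remaining ops need not be traced.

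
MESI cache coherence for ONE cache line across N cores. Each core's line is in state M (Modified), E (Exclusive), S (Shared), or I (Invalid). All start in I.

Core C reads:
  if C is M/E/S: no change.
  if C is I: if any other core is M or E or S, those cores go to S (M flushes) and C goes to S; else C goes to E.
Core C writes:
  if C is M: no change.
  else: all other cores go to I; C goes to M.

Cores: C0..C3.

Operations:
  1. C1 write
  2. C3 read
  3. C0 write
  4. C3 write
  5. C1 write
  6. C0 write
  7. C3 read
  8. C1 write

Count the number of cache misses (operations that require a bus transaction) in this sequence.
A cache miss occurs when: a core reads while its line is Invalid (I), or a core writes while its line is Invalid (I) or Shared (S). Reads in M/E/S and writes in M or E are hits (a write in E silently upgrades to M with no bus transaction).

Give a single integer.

Op 1: C1 write [C1 write: invalidate none -> C1=M] -> [I,M,I,I] [MISS #1: write from I]
Op 2: C3 read [C3 read from I: others=['C1=M'] -> C3=S, others downsized to S] -> [I,S,I,S] [MISS #2: read from I]
Op 3: C0 write [C0 write: invalidate ['C1=S', 'C3=S'] -> C0=M] -> [M,I,I,I] [MISS #3: write from I]
Op 4: C3 write [C3 write: invalidate ['C0=M'] -> C3=M] -> [I,I,I,M] [MISS #4: write from I]
Op 5: C1 write [C1 write: invalidate ['C3=M'] -> C1=M] -> [I,M,I,I] [MISS #5: write from I]
Op 6: C0 write [C0 write: invalidate ['C1=M'] -> C0=M] -> [M,I,I,I] [MISS #6: write from I]
Op 7: C3 read [C3 read from I: others=['C0=M'] -> C3=S, others downsized to S] -> [S,I,I,S] [MISS #7: read from I]
Op 8: C1 write [C1 write: invalidate ['C0=S', 'C3=S'] -> C1=M] -> [I,M,I,I] [MISS #8: write from I]

Answer: 8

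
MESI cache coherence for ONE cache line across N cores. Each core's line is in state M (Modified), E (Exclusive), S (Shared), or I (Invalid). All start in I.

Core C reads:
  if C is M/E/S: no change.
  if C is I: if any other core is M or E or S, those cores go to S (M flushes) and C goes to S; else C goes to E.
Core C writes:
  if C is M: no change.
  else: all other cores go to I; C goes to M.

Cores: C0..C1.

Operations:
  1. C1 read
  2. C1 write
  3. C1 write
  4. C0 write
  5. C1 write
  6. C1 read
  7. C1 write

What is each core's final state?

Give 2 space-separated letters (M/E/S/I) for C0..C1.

Op 1: C1 read [C1 read from I: no other sharers -> C1=E (exclusive)] -> [I,E]
Op 2: C1 write [C1 write: invalidate none -> C1=M] -> [I,M]
Op 3: C1 write [C1 write: already M (modified), no change] -> [I,M]
Op 4: C0 write [C0 write: invalidate ['C1=M'] -> C0=M] -> [M,I]
Op 5: C1 write [C1 write: invalidate ['C0=M'] -> C1=M] -> [I,M]
Op 6: C1 read [C1 read: already in M, no change] -> [I,M]
Op 7: C1 write [C1 write: already M (modified), no change] -> [I,M]

Answer: I M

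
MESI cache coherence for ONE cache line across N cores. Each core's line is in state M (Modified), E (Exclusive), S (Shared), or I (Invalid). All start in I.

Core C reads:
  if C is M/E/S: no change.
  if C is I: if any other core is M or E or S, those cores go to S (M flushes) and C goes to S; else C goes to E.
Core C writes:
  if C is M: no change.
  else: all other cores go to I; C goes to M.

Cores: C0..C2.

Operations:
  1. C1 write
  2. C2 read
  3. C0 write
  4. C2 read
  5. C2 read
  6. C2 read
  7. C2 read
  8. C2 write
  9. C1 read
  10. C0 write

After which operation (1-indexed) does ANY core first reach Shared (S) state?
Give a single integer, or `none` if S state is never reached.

Op 1: C1 write [C1 write: invalidate none -> C1=M] -> [I,M,I]
Op 2: C2 read [C2 read from I: others=['C1=M'] -> C2=S, others downsized to S] -> [I,S,S]
  -> First S state at op 2; remaining ops need not be traced.

Answer: 2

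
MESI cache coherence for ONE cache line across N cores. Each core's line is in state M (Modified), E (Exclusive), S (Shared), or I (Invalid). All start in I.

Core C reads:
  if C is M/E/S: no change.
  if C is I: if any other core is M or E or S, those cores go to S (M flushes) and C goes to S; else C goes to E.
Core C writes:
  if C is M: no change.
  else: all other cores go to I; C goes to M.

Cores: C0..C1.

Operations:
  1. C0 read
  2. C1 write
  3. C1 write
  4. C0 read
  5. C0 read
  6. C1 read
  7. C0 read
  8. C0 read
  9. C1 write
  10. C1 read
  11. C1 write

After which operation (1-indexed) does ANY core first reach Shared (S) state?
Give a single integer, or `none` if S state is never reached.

Op 1: C0 read [C0 read from I: no other sharers -> C0=E (exclusive)] -> [E,I]
Op 2: C1 write [C1 write: invalidate ['C0=E'] -> C1=M] -> [I,M]
Op 3: C1 write [C1 write: already M (modified), no change] -> [I,M]
Op 4: C0 read [C0 read from I: others=['C1=M'] -> C0=S, others downsized to S] -> [S,S]
  -> First S state at op 4; remaining ops need not be traced.

Answer: 4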